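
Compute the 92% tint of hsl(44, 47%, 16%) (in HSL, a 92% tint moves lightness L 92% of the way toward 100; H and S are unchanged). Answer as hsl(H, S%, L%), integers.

L moves 92% from 16 toward 100: 16 + 77.28 = 93.28 → 93.
H and S are unchanged.

hsl(44, 47%, 93%)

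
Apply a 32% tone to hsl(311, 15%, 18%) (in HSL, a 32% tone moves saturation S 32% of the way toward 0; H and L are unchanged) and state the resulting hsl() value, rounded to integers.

S moves 32% from 15 toward 0: 15 − 4.8 = 10.2 → 10.
H and L are unchanged.

hsl(311, 10%, 18%)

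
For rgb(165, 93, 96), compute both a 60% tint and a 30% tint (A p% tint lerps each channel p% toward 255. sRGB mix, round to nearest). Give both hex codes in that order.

#DBBEBF, #C08E90

60% tint:
  R: 165 + 0.6×(255−165) = 165 + 54 = 219 → 219
  G: 93 + 0.6×(255−93) = 93 + 97.2 = 190.2 → 190
  B: 96 + 0.6×(255−96) = 96 + 95.4 = 191.4 → 191
  → #DBBEBF
30% tint:
  R: 165 + 0.3×(255−165) = 165 + 27 = 192 → 192
  G: 93 + 0.3×(255−93) = 93 + 48.6 = 141.6 → 142
  B: 96 + 0.3×(255−96) = 96 + 47.7 = 143.7 → 144
  → #C08E90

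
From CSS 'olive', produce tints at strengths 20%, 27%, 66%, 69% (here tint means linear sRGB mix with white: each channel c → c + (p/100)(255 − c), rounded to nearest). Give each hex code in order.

CSS olive is rgb(128, 128, 0).
20%: (128 + 25.4 = 153.4→153, 128 + 25.4 = 153.4→153, 0 + 51 = 51→51) → #999933
27%: (128 + 34.29 = 162.29→162, 128 + 34.29 = 162.29→162, 0 + 68.85 = 68.85→69) → #a2a245
66%: (128 + 83.82 = 211.82→212, 128 + 83.82 = 211.82→212, 0 + 168.3 = 168.3→168) → #d4d4a8
69%: (128 + 87.63 = 215.63→216, 128 + 87.63 = 215.63→216, 0 + 175.95 = 175.95→176) → #d8d8b0

#999933, #a2a245, #d4d4a8, #d8d8b0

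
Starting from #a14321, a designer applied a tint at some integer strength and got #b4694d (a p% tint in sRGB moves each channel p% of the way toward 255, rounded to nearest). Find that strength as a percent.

20%

#a14321 is rgb(161, 67, 33); #b4694d is rgb(180, 105, 77).
On the B channel (widest range): 77 ≈ 33 + (p/100)(255 − 33), so p ≈ 100×(77 − 33)/(255 − 33) = 4400/222 = 19.82.
p = 20 reproduces all three channels after rounding.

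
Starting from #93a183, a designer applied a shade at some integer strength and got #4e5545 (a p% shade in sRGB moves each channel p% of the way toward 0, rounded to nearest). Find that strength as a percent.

47%

#93a183 is rgb(147, 161, 131); #4e5545 is rgb(78, 85, 69).
On the G channel (widest range): 85 ≈ 161 + (p/100)(0 − 161), so p ≈ 100×(85 − 161)/(0 − 161) = -7600/-161 = 47.20.
p = 47 reproduces all three channels after rounding.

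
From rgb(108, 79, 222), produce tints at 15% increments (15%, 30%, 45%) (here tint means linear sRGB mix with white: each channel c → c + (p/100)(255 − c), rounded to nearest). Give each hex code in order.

#8269E3, #9884E8, #AE9EED

15%: (108 + 22.05 = 130.05→130, 79 + 26.4 = 105.4→105, 222 + 4.95 = 226.95→227) → #8269E3
30%: (108 + 44.1 = 152.1→152, 79 + 52.8 = 131.8→132, 222 + 9.9 = 231.9→232) → #9884E8
45%: (108 + 66.15 = 174.15→174, 79 + 79.2 = 158.2→158, 222 + 14.85 = 236.85→237) → #AE9EED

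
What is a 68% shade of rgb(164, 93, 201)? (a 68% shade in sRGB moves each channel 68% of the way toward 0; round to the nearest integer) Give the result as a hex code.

#341E40

Per channel, c → c + 0.68(0 − c):
  R: 164 + 0.68×(0−164) = 164 − 111.52 = 52.48 → 52
  G: 93 + 0.68×(0−93) = 93 − 63.24 = 29.76 → 30
  B: 201 − 136.68 = 64.32 → 64
rgb(52, 30, 64) = #341E40.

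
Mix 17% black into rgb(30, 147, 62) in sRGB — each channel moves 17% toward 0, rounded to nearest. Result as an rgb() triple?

A 17% shade moves each channel 17% toward 0:
  R: 30 + 0.17×(0−30) = 30 − 5.1 = 24.9 → 25
  G: 147 + 0.17×(0−147) = 147 − 24.99 = 122.01 → 122
  B: 62 + 0.17×(0−62) = 62 − 10.54 = 51.46 → 51

rgb(25, 122, 51)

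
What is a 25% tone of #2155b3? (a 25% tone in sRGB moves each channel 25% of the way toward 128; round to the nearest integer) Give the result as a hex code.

#3960a6

#2155b3 is rgb(33, 85, 179).
Lerp each channel 25% toward 128:
  R: 33 + 0.25×(128−33) = 33 + 23.75 = 56.75 → 57
  G: 85 + 10.75 = 95.75 → 96
  B: 179 + 0.25×(128−179) = 179 − 12.75 = 166.25 → 166
rgb(57, 96, 166) = #3960a6.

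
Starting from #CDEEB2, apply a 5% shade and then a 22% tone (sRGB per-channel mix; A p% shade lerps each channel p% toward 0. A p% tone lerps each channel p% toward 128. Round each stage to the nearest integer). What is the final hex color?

#B4CCA0

#CDEEB2 is rgb(205, 238, 178).
A 5% shade moves each channel 5% toward 0:
  R: 205 + 0.05×(0−205) = 205 − 10.25 = 194.75 → 195
  G: 238 + 0.05×(0−238) = 238 − 11.9 = 226.1 → 226
  B: 178 − 8.9 = 169.1 → 169
After the shade: rgb(195, 226, 169) = #C3E2A9.
Lerp each channel 22% toward 128:
  R: 195 + 0.22×(128−195) = 195 − 14.74 = 180.26 → 180
  G: 226 + 0.22×(128−226) = 226 − 21.56 = 204.44 → 204
  B: 169 + 0.22×(128−169) = 169 − 9.02 = 159.98 → 160
rgb(180, 204, 160) = #B4CCA0.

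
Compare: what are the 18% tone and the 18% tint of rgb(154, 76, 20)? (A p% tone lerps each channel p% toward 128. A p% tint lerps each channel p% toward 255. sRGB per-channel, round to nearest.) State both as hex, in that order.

#955527, #AC6C3E

18% tone:
  R: 154 − 4.68 = 149.32 → 149
  G: 76 + 9.36 = 85.36 → 85
  B: 20 + 19.44 = 39.44 → 39
  → #955527
18% tint:
  R: 154 + 18.18 = 172.18 → 172
  G: 76 + 0.18×(255−76) = 76 + 32.22 = 108.22 → 108
  B: 20 + 42.3 = 62.3 → 62
  → #AC6C3E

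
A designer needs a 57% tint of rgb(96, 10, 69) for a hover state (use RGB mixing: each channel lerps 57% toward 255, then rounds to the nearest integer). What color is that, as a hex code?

#bb96af

Per channel, c → c + 0.57(255 − c):
  R: 96 + 90.63 = 186.63 → 187
  G: 10 + 139.65 = 149.65 → 150
  B: 69 + 0.57×(255−69) = 69 + 106.02 = 175.02 → 175
rgb(187, 150, 175) = #bb96af.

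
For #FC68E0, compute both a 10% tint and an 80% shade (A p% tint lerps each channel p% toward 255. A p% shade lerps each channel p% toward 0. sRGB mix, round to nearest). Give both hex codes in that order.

#FC68E0 is rgb(252, 104, 224).
10% tint:
  R: 252 + 0.3 = 252.3 → 252
  G: 104 + 15.1 = 119.1 → 119
  B: 224 + 0.1×(255−224) = 224 + 3.1 = 227.1 → 227
  → #FC77E3
80% shade:
  R: 252 − 201.6 = 50.4 → 50
  G: 104 − 83.2 = 20.8 → 21
  B: 224 − 179.2 = 44.8 → 45
  → #32152D

#FC77E3, #32152D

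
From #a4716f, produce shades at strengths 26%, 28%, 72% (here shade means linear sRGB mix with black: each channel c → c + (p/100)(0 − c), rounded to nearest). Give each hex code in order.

#a4716f is rgb(164, 113, 111).
26%: (164 − 42.64 = 121.36→121, 113 − 29.38 = 83.62→84, 111 − 28.86 = 82.14→82) → #795452
28%: (164 − 45.92 = 118.08→118, 113 − 31.64 = 81.36→81, 111 − 31.08 = 79.92→80) → #765150
72%: (164 − 118.08 = 45.92→46, 113 − 81.36 = 31.64→32, 111 − 79.92 = 31.08→31) → #2e201f

#795452, #765150, #2e201f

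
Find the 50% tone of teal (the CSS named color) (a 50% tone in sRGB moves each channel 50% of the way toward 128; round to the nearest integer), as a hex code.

CSS teal is rgb(0, 128, 128).
A 50% tone moves each channel 50% toward 128:
  R: 0 + 0.5×(128−0) = 0 + 64 = 64 → 64
  G: 128 + 0 = 128 → 128
  B: 128 + 0.5×(128−128) = 128 + 0 = 128 → 128
rgb(64, 128, 128) = #408080.

#408080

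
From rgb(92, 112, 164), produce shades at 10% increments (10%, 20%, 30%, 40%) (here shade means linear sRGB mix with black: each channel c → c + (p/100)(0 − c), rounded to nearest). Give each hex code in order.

10%: (92 − 9.2 = 82.8→83, 112 − 11.2 = 100.8→101, 164 − 16.4 = 147.6→148) → #536594
20%: (92 − 18.4 = 73.6→74, 112 − 22.4 = 89.6→90, 164 − 32.8 = 131.2→131) → #4A5A83
30%: (92 − 27.6 = 64.4→64, 112 − 33.6 = 78.4→78, 164 − 49.2 = 114.8→115) → #404E73
40%: (92 − 36.8 = 55.2→55, 112 − 44.8 = 67.2→67, 164 − 65.6 = 98.4→98) → #374362

#536594, #4A5A83, #404E73, #374362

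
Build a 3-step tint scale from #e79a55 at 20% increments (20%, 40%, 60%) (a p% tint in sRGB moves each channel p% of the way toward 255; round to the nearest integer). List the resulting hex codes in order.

#ecae77, #f1c299, #f5d7bb

#e79a55 is rgb(231, 154, 85).
20%: (231 + 4.8 = 235.8→236, 154 + 20.2 = 174.2→174, 85 + 34 = 119→119) → #ecae77
40%: (231 + 9.6 = 240.6→241, 154 + 40.4 = 194.4→194, 85 + 68 = 153→153) → #f1c299
60%: (231 + 14.4 = 245.4→245, 154 + 60.6 = 214.6→215, 85 + 102 = 187→187) → #f5d7bb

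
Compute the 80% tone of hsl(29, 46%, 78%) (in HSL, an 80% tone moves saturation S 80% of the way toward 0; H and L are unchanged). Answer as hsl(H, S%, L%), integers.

hsl(29, 9%, 78%)

S moves 80% from 46 toward 0: 46 − 36.8 = 9.2 → 9.
H and L are unchanged.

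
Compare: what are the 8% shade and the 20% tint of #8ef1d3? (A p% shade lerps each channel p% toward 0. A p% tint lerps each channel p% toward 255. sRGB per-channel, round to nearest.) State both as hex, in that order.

#83dec2, #a5f4dc

#8ef1d3 is rgb(142, 241, 211).
8% shade:
  R: 142 + 0.08×(0−142) = 142 − 11.36 = 130.64 → 131
  G: 241 + 0.08×(0−241) = 241 − 19.28 = 221.72 → 222
  B: 211 − 16.88 = 194.12 → 194
  → #83dec2
20% tint:
  R: 142 + 0.2×(255−142) = 142 + 22.6 = 164.6 → 165
  G: 241 + 0.2×(255−241) = 241 + 2.8 = 243.8 → 244
  B: 211 + 0.2×(255−211) = 211 + 8.8 = 219.8 → 220
  → #a5f4dc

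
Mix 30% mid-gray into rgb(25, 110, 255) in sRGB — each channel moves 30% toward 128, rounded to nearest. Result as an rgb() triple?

rgb(56, 115, 217)

Per channel, c → c + 0.3(128 − c):
  R: 25 + 30.9 = 55.9 → 56
  G: 110 + 5.4 = 115.4 → 115
  B: 255 + 0.3×(128−255) = 255 − 38.1 = 216.9 → 217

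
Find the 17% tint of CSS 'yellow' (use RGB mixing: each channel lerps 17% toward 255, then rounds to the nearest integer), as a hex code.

CSS yellow is rgb(255, 255, 0).
Lerp each channel 17% toward 255:
  R: 255 + 0.17×(255−255) = 255 + 0 = 255 → 255
  G: 255 + 0.17×(255−255) = 255 + 0 = 255 → 255
  B: 0 + 0.17×(255−0) = 0 + 43.35 = 43.35 → 43
rgb(255, 255, 43) = #ffff2b.

#ffff2b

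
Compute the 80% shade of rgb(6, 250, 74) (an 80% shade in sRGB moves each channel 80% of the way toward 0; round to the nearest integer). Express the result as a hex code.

Lerp each channel 80% toward 0:
  R: 6 + 0.8×(0−6) = 6 − 4.8 = 1.2 → 1
  G: 250 − 200 = 50 → 50
  B: 74 − 59.2 = 14.8 → 15
rgb(1, 50, 15) = #01320f.

#01320f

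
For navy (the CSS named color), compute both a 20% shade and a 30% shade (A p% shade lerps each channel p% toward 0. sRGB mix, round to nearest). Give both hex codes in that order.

#000066, #00005A

CSS navy is rgb(0, 0, 128).
20% shade:
  R: 0 + 0 = 0 → 0
  G: 0 + 0.2×(0−0) = 0 + 0 = 0 → 0
  B: 128 − 25.6 = 102.4 → 102
  → #000066
30% shade:
  R: 0 + 0.3×(0−0) = 0 + 0 = 0 → 0
  G: 0 + 0 = 0 → 0
  B: 128 + 0.3×(0−128) = 128 − 38.4 = 89.6 → 90
  → #00005A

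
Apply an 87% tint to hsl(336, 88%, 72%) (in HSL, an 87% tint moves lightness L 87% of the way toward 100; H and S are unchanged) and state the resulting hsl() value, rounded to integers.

hsl(336, 88%, 96%)

L moves 87% from 72 toward 100: 72 + 24.36 = 96.36 → 96.
H and S are unchanged.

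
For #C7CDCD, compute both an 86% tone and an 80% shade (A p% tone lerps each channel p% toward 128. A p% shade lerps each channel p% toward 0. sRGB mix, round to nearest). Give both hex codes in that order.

#C7CDCD is rgb(199, 205, 205).
86% tone:
  R: 199 + 0.86×(128−199) = 199 − 61.06 = 137.94 → 138
  G: 205 + 0.86×(128−205) = 205 − 66.22 = 138.78 → 139
  B: 205 − 66.22 = 138.78 → 139
  → #8A8B8B
80% shade:
  R: 199 − 159.2 = 39.8 → 40
  G: 205 + 0.8×(0−205) = 205 − 164 = 41 → 41
  B: 205 + 0.8×(0−205) = 205 − 164 = 41 → 41
  → #282929

#8A8B8B, #282929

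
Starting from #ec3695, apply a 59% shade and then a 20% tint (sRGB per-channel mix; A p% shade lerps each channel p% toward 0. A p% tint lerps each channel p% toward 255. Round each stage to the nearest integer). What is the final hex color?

#814564

#ec3695 is rgb(236, 54, 149).
Lerp each channel 59% toward 0:
  R: 236 + 0.59×(0−236) = 236 − 139.24 = 96.76 → 97
  G: 54 − 31.86 = 22.14 → 22
  B: 149 + 0.59×(0−149) = 149 − 87.91 = 61.09 → 61
After the shade: rgb(97, 22, 61) = #61163d.
A 20% tint moves each channel 20% toward 255:
  R: 97 + 0.2×(255−97) = 97 + 31.6 = 128.6 → 129
  G: 22 + 0.2×(255−22) = 22 + 46.6 = 68.6 → 69
  B: 61 + 0.2×(255−61) = 61 + 38.8 = 99.8 → 100
rgb(129, 69, 100) = #814564.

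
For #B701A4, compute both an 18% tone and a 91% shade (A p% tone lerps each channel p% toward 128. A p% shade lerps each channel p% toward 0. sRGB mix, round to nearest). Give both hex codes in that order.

#AD189E, #10000F

#B701A4 is rgb(183, 1, 164).
18% tone:
  R: 183 + 0.18×(128−183) = 183 − 9.9 = 173.1 → 173
  G: 1 + 0.18×(128−1) = 1 + 22.86 = 23.86 → 24
  B: 164 + 0.18×(128−164) = 164 − 6.48 = 157.52 → 158
  → #AD189E
91% shade:
  R: 183 − 166.53 = 16.47 → 16
  G: 1 + 0.91×(0−1) = 1 − 0.91 = 0.09 → 0
  B: 164 + 0.91×(0−164) = 164 − 149.24 = 14.76 → 15
  → #10000F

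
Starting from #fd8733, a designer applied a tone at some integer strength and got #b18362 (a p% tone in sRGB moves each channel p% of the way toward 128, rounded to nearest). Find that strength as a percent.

#fd8733 is rgb(253, 135, 51); #b18362 is rgb(177, 131, 98).
On the R channel (widest range): 177 ≈ 253 + (p/100)(128 − 253), so p ≈ 100×(177 − 253)/(128 − 253) = -7600/-125 = 60.80.
p = 61 reproduces all three channels after rounding.

61%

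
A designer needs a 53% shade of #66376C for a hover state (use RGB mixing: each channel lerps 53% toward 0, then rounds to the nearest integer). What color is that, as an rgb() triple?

rgb(48, 26, 51)

#66376C is rgb(102, 55, 108).
Per channel, c → c + 0.53(0 − c):
  R: 102 + 0.53×(0−102) = 102 − 54.06 = 47.94 → 48
  G: 55 − 29.15 = 25.85 → 26
  B: 108 + 0.53×(0−108) = 108 − 57.24 = 50.76 → 51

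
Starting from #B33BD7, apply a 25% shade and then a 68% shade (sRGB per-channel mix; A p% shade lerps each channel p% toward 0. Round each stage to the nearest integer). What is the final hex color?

#2B0E34

#B33BD7 is rgb(179, 59, 215).
Lerp each channel 25% toward 0:
  R: 179 + 0.25×(0−179) = 179 − 44.75 = 134.25 → 134
  G: 59 + 0.25×(0−59) = 59 − 14.75 = 44.25 → 44
  B: 215 − 53.75 = 161.25 → 161
After the shade: rgb(134, 44, 161) = #862CA1.
Lerp each channel 68% toward 0:
  R: 134 − 91.12 = 42.88 → 43
  G: 44 + 0.68×(0−44) = 44 − 29.92 = 14.08 → 14
  B: 161 − 109.48 = 51.52 → 52
rgb(43, 14, 52) = #2B0E34.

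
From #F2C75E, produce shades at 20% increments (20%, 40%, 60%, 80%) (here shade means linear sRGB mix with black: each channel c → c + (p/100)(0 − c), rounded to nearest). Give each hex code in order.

#C29F4B, #917738, #615026, #302813

#F2C75E is rgb(242, 199, 94).
20%: (242 − 48.4 = 193.6→194, 199 − 39.8 = 159.2→159, 94 − 18.8 = 75.2→75) → #C29F4B
40%: (242 − 96.8 = 145.2→145, 199 − 79.6 = 119.4→119, 94 − 37.6 = 56.4→56) → #917738
60%: (242 − 145.2 = 96.8→97, 199 − 119.4 = 79.6→80, 94 − 56.4 = 37.6→38) → #615026
80%: (242 − 193.6 = 48.4→48, 199 − 159.2 = 39.8→40, 94 − 75.2 = 18.8→19) → #302813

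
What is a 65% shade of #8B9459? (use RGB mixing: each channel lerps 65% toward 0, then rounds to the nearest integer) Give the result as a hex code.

#31341F

#8B9459 is rgb(139, 148, 89).
Per channel, c → c + 0.65(0 − c):
  R: 139 + 0.65×(0−139) = 139 − 90.35 = 48.65 → 49
  G: 148 − 96.2 = 51.8 → 52
  B: 89 − 57.85 = 31.15 → 31
rgb(49, 52, 31) = #31341F.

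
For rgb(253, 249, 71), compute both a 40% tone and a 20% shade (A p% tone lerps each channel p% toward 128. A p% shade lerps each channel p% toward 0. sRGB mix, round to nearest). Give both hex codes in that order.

#cbc95e, #cac739

40% tone:
  R: 253 − 50 = 203 → 203
  G: 249 + 0.4×(128−249) = 249 − 48.4 = 200.6 → 201
  B: 71 + 0.4×(128−71) = 71 + 22.8 = 93.8 → 94
  → #cbc95e
20% shade:
  R: 253 + 0.2×(0−253) = 253 − 50.6 = 202.4 → 202
  G: 249 + 0.2×(0−249) = 249 − 49.8 = 199.2 → 199
  B: 71 − 14.2 = 56.8 → 57
  → #cac739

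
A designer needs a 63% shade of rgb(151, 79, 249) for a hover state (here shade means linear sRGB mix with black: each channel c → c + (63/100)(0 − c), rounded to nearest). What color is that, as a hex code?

#381D5C

Lerp each channel 63% toward 0:
  R: 151 + 0.63×(0−151) = 151 − 95.13 = 55.87 → 56
  G: 79 + 0.63×(0−79) = 79 − 49.77 = 29.23 → 29
  B: 249 − 156.87 = 92.13 → 92
rgb(56, 29, 92) = #381D5C.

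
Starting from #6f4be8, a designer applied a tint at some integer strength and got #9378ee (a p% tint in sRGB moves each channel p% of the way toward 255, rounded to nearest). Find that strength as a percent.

#6f4be8 is rgb(111, 75, 232); #9378ee is rgb(147, 120, 238).
On the G channel (widest range): 120 ≈ 75 + (p/100)(255 − 75), so p ≈ 100×(120 − 75)/(255 − 75) = 4500/180 = 25.00.
p = 25 reproduces all three channels after rounding.

25%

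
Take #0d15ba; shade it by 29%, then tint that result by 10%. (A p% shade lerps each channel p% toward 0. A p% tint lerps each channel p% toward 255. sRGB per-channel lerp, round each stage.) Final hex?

#222790

#0d15ba is rgb(13, 21, 186).
Per channel, c → c + 0.29(0 − c):
  R: 13 + 0.29×(0−13) = 13 − 3.77 = 9.23 → 9
  G: 21 − 6.09 = 14.91 → 15
  B: 186 − 53.94 = 132.06 → 132
After the shade: rgb(9, 15, 132) = #090f84.
Per channel, c → c + 0.1(255 − c):
  R: 9 + 24.6 = 33.6 → 34
  G: 15 + 0.1×(255−15) = 15 + 24 = 39 → 39
  B: 132 + 0.1×(255−132) = 132 + 12.3 = 144.3 → 144
rgb(34, 39, 144) = #222790.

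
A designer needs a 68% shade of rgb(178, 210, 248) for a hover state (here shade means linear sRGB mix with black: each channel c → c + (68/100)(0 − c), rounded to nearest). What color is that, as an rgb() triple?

rgb(57, 67, 79)

Lerp each channel 68% toward 0:
  R: 178 − 121.04 = 56.96 → 57
  G: 210 + 0.68×(0−210) = 210 − 142.8 = 67.2 → 67
  B: 248 − 168.64 = 79.36 → 79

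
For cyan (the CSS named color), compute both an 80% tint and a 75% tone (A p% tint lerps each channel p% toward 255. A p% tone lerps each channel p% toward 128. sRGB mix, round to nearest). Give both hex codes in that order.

CSS cyan is rgb(0, 255, 255).
80% tint:
  R: 0 + 204 = 204 → 204
  G: 255 + 0 = 255 → 255
  B: 255 + 0.8×(255−255) = 255 + 0 = 255 → 255
  → #CCFFFF
75% tone:
  R: 0 + 96 = 96 → 96
  G: 255 + 0.75×(128−255) = 255 − 95.25 = 159.75 → 160
  B: 255 − 95.25 = 159.75 → 160
  → #60A0A0

#CCFFFF, #60A0A0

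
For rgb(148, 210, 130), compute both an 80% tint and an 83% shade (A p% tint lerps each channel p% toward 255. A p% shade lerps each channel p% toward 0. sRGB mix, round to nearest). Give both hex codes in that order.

80% tint:
  R: 148 + 0.8×(255−148) = 148 + 85.6 = 233.6 → 234
  G: 210 + 0.8×(255−210) = 210 + 36 = 246 → 246
  B: 130 + 100 = 230 → 230
  → #EAF6E6
83% shade:
  R: 148 + 0.83×(0−148) = 148 − 122.84 = 25.16 → 25
  G: 210 + 0.83×(0−210) = 210 − 174.3 = 35.7 → 36
  B: 130 + 0.83×(0−130) = 130 − 107.9 = 22.1 → 22
  → #192416

#EAF6E6, #192416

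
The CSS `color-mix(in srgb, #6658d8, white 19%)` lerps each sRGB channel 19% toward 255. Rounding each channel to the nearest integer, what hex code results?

#8378df

#6658d8 is rgb(102, 88, 216).
A 19% tint moves each channel 19% toward 255:
  R: 102 + 0.19×(255−102) = 102 + 29.07 = 131.07 → 131
  G: 88 + 0.19×(255−88) = 88 + 31.73 = 119.73 → 120
  B: 216 + 7.41 = 223.41 → 223
rgb(131, 120, 223) = #8378df.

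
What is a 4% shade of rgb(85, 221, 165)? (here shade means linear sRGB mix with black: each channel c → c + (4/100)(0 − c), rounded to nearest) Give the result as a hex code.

#52d49e

Lerp each channel 4% toward 0:
  R: 85 + 0.04×(0−85) = 85 − 3.4 = 81.6 → 82
  G: 221 + 0.04×(0−221) = 221 − 8.84 = 212.16 → 212
  B: 165 + 0.04×(0−165) = 165 − 6.6 = 158.4 → 158
rgb(82, 212, 158) = #52d49e.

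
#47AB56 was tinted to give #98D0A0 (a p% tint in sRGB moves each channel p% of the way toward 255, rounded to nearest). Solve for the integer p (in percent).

44%

#47AB56 is rgb(71, 171, 86); #98D0A0 is rgb(152, 208, 160).
On the R channel (widest range): 152 ≈ 71 + (p/100)(255 − 71), so p ≈ 100×(152 − 71)/(255 − 71) = 8100/184 = 44.02.
p = 44 reproduces all three channels after rounding.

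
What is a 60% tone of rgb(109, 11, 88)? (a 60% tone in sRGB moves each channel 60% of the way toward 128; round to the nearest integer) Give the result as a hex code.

A 60% tone moves each channel 60% toward 128:
  R: 109 + 11.4 = 120.4 → 120
  G: 11 + 70.2 = 81.2 → 81
  B: 88 + 24 = 112 → 112
rgb(120, 81, 112) = #785170.

#785170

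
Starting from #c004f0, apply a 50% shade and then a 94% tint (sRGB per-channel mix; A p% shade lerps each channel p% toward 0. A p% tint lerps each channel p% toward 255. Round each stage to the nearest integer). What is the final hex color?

#c004f0 is rgb(192, 4, 240).
A 50% shade moves each channel 50% toward 0:
  R: 192 − 96 = 96 → 96
  G: 4 + 0.5×(0−4) = 4 − 2 = 2 → 2
  B: 240 + 0.5×(0−240) = 240 − 120 = 120 → 120
After the shade: rgb(96, 2, 120) = #600278.
Per channel, c → c + 0.94(255 − c):
  R: 96 + 149.46 = 245.46 → 245
  G: 2 + 0.94×(255−2) = 2 + 237.82 = 239.82 → 240
  B: 120 + 0.94×(255−120) = 120 + 126.9 = 246.9 → 247
rgb(245, 240, 247) = #f5f0f7.

#f5f0f7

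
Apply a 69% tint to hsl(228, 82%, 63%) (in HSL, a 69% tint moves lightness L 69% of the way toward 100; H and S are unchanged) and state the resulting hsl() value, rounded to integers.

L moves 69% from 63 toward 100: 63 + 25.53 = 88.53 → 89.
H and S are unchanged.

hsl(228, 82%, 89%)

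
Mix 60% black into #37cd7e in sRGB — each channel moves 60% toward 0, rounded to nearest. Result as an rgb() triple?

#37cd7e is rgb(55, 205, 126).
Per channel, c → c + 0.6(0 − c):
  R: 55 + 0.6×(0−55) = 55 − 33 = 22 → 22
  G: 205 + 0.6×(0−205) = 205 − 123 = 82 → 82
  B: 126 − 75.6 = 50.4 → 50

rgb(22, 82, 50)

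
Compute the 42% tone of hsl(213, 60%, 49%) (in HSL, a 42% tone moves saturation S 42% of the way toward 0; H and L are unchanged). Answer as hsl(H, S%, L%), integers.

S moves 42% from 60 toward 0: 60 − 25.2 = 34.8 → 35.
H and L are unchanged.

hsl(213, 35%, 49%)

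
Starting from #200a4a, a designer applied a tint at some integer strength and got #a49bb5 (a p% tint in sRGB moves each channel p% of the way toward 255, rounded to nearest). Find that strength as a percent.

59%

#200a4a is rgb(32, 10, 74); #a49bb5 is rgb(164, 155, 181).
On the G channel (widest range): 155 ≈ 10 + (p/100)(255 − 10), so p ≈ 100×(155 − 10)/(255 − 10) = 14500/245 = 59.18.
p = 59 reproduces all three channels after rounding.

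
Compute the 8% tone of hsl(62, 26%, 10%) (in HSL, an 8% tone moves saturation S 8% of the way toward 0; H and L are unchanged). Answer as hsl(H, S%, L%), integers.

hsl(62, 24%, 10%)

S moves 8% from 26 toward 0: 26 − 2.08 = 23.92 → 24.
H and L are unchanged.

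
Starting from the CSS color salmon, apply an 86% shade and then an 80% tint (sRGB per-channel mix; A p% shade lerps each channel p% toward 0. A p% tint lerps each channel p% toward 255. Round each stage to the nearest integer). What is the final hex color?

#D3D0CF

CSS salmon is rgb(250, 128, 114).
Lerp each channel 86% toward 0:
  R: 250 − 215 = 35 → 35
  G: 128 + 0.86×(0−128) = 128 − 110.08 = 17.92 → 18
  B: 114 + 0.86×(0−114) = 114 − 98.04 = 15.96 → 16
After the shade: rgb(35, 18, 16) = #231210.
Lerp each channel 80% toward 255:
  R: 35 + 176 = 211 → 211
  G: 18 + 0.8×(255−18) = 18 + 189.6 = 207.6 → 208
  B: 16 + 0.8×(255−16) = 16 + 191.2 = 207.2 → 207
rgb(211, 208, 207) = #D3D0CF.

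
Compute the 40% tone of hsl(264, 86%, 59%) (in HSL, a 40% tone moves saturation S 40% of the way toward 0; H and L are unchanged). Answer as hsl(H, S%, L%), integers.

S moves 40% from 86 toward 0: 86 − 34.4 = 51.6 → 52.
H and L are unchanged.

hsl(264, 52%, 59%)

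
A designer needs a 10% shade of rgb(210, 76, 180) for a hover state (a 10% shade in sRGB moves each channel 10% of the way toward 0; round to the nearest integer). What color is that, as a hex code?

#BD44A2

A 10% shade moves each channel 10% toward 0:
  R: 210 − 21 = 189 → 189
  G: 76 − 7.6 = 68.4 → 68
  B: 180 − 18 = 162 → 162
rgb(189, 68, 162) = #BD44A2.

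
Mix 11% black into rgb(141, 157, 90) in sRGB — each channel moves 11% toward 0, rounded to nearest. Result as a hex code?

#7D8C50

Per channel, c → c + 0.11(0 − c):
  R: 141 − 15.51 = 125.49 → 125
  G: 157 − 17.27 = 139.73 → 140
  B: 90 − 9.9 = 80.1 → 80
rgb(125, 140, 80) = #7D8C50.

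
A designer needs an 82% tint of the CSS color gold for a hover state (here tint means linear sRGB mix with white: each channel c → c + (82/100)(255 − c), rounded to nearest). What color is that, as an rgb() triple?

rgb(255, 248, 209)

CSS gold is rgb(255, 215, 0).
Lerp each channel 82% toward 255:
  R: 255 + 0 = 255 → 255
  G: 215 + 0.82×(255−215) = 215 + 32.8 = 247.8 → 248
  B: 0 + 0.82×(255−0) = 0 + 209.1 = 209.1 → 209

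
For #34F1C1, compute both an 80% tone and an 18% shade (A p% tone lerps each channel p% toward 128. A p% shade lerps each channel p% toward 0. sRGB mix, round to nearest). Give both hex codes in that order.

#71978D, #2BC69E

#34F1C1 is rgb(52, 241, 193).
80% tone:
  R: 52 + 60.8 = 112.8 → 113
  G: 241 + 0.8×(128−241) = 241 − 90.4 = 150.6 → 151
  B: 193 + 0.8×(128−193) = 193 − 52 = 141 → 141
  → #71978D
18% shade:
  R: 52 − 9.36 = 42.64 → 43
  G: 241 + 0.18×(0−241) = 241 − 43.38 = 197.62 → 198
  B: 193 + 0.18×(0−193) = 193 − 34.74 = 158.26 → 158
  → #2BC69E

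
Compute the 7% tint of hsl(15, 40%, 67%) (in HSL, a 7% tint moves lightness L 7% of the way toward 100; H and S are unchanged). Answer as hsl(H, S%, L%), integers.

L moves 7% from 67 toward 100: 67 + 2.31 = 69.31 → 69.
H and S are unchanged.

hsl(15, 40%, 69%)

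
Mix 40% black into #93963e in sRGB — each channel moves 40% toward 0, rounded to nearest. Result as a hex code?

#93963e is rgb(147, 150, 62).
A 40% shade moves each channel 40% toward 0:
  R: 147 − 58.8 = 88.2 → 88
  G: 150 − 60 = 90 → 90
  B: 62 + 0.4×(0−62) = 62 − 24.8 = 37.2 → 37
rgb(88, 90, 37) = #585a25.

#585a25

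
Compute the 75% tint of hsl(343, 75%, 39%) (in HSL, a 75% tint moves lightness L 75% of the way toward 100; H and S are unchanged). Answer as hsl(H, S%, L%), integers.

L moves 75% from 39 toward 100: 39 + 45.75 = 84.75 → 85.
H and S are unchanged.

hsl(343, 75%, 85%)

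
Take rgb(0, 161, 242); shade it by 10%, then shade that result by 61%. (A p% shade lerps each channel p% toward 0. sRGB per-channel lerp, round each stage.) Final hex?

#003955

Lerp each channel 10% toward 0:
  R: 0 + 0 = 0 → 0
  G: 161 − 16.1 = 144.9 → 145
  B: 242 + 0.1×(0−242) = 242 − 24.2 = 217.8 → 218
After the shade: rgb(0, 145, 218) = #0091da.
A 61% shade moves each channel 61% toward 0:
  R: 0 + 0 = 0 → 0
  G: 145 − 88.45 = 56.55 → 57
  B: 218 − 132.98 = 85.02 → 85
rgb(0, 57, 85) = #003955.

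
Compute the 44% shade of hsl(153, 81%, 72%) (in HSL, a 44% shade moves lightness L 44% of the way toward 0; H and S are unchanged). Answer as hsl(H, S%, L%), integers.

hsl(153, 81%, 40%)

L moves 44% from 72 toward 0: 72 − 31.68 = 40.32 → 40.
H and S are unchanged.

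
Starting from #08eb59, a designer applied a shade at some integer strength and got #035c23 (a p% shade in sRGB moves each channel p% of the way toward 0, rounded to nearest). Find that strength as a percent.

61%

#08eb59 is rgb(8, 235, 89); #035c23 is rgb(3, 92, 35).
On the G channel (widest range): 92 ≈ 235 + (p/100)(0 − 235), so p ≈ 100×(92 − 235)/(0 − 235) = -14300/-235 = 60.85.
p = 61 reproduces all three channels after rounding.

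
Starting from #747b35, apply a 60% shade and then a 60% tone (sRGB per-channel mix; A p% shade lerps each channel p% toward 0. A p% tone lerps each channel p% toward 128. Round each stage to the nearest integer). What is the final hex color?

#5f6055

#747b35 is rgb(116, 123, 53).
Per channel, c → c + 0.6(0 − c):
  R: 116 + 0.6×(0−116) = 116 − 69.6 = 46.4 → 46
  G: 123 + 0.6×(0−123) = 123 − 73.8 = 49.2 → 49
  B: 53 − 31.8 = 21.2 → 21
After the shade: rgb(46, 49, 21) = #2e3115.
Lerp each channel 60% toward 128:
  R: 46 + 0.6×(128−46) = 46 + 49.2 = 95.2 → 95
  G: 49 + 0.6×(128−49) = 49 + 47.4 = 96.4 → 96
  B: 21 + 0.6×(128−21) = 21 + 64.2 = 85.2 → 85
rgb(95, 96, 85) = #5f6055.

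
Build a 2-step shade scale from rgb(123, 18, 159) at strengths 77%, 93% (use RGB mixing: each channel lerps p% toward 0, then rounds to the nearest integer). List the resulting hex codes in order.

#1C0425, #09010B

77%: (123 − 94.71 = 28.29→28, 18 − 13.86 = 4.14→4, 159 − 122.43 = 36.57→37) → #1C0425
93%: (123 − 114.39 = 8.61→9, 18 − 16.74 = 1.26→1, 159 − 147.87 = 11.13→11) → #09010B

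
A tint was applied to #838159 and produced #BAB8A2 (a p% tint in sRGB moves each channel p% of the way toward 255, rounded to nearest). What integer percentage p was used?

44%

#838159 is rgb(131, 129, 89); #BAB8A2 is rgb(186, 184, 162).
On the B channel (widest range): 162 ≈ 89 + (p/100)(255 − 89), so p ≈ 100×(162 − 89)/(255 − 89) = 7300/166 = 43.98.
p = 44 reproduces all three channels after rounding.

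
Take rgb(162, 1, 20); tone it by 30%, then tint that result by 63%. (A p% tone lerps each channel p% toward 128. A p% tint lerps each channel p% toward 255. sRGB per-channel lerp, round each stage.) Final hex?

#D9AFB4

A 30% tone moves each channel 30% toward 128:
  R: 162 + 0.3×(128−162) = 162 − 10.2 = 151.8 → 152
  G: 1 + 38.1 = 39.1 → 39
  B: 20 + 32.4 = 52.4 → 52
After the tone: rgb(152, 39, 52) = #982734.
Per channel, c → c + 0.63(255 − c):
  R: 152 + 64.89 = 216.89 → 217
  G: 39 + 0.63×(255−39) = 39 + 136.08 = 175.08 → 175
  B: 52 + 127.89 = 179.89 → 180
rgb(217, 175, 180) = #D9AFB4.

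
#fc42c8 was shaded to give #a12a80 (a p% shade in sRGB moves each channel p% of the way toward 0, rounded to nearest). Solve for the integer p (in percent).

#fc42c8 is rgb(252, 66, 200); #a12a80 is rgb(161, 42, 128).
On the R channel (widest range): 161 ≈ 252 + (p/100)(0 − 252), so p ≈ 100×(161 − 252)/(0 − 252) = -9100/-252 = 36.11.
p = 36 reproduces all three channels after rounding.

36%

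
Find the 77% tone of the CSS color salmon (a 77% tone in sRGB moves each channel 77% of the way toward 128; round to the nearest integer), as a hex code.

#9c807d

CSS salmon is rgb(250, 128, 114).
Lerp each channel 77% toward 128:
  R: 250 + 0.77×(128−250) = 250 − 93.94 = 156.06 → 156
  G: 128 + 0.77×(128−128) = 128 + 0 = 128 → 128
  B: 114 + 0.77×(128−114) = 114 + 10.78 = 124.78 → 125
rgb(156, 128, 125) = #9c807d.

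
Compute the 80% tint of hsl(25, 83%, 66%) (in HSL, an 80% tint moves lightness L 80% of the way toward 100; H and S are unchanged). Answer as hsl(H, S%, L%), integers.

L moves 80% from 66 toward 100: 66 + 27.2 = 93.2 → 93.
H and S are unchanged.

hsl(25, 83%, 93%)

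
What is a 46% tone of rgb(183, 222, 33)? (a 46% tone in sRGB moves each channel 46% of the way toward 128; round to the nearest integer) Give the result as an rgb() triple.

rgb(158, 179, 77)

Per channel, c → c + 0.46(128 − c):
  R: 183 + 0.46×(128−183) = 183 − 25.3 = 157.7 → 158
  G: 222 + 0.46×(128−222) = 222 − 43.24 = 178.76 → 179
  B: 33 + 43.7 = 76.7 → 77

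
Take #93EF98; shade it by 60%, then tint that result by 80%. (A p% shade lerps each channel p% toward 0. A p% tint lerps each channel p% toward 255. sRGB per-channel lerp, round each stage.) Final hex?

#D8DFD8

#93EF98 is rgb(147, 239, 152).
Lerp each channel 60% toward 0:
  R: 147 + 0.6×(0−147) = 147 − 88.2 = 58.8 → 59
  G: 239 − 143.4 = 95.6 → 96
  B: 152 + 0.6×(0−152) = 152 − 91.2 = 60.8 → 61
After the shade: rgb(59, 96, 61) = #3B603D.
Per channel, c → c + 0.8(255 − c):
  R: 59 + 0.8×(255−59) = 59 + 156.8 = 215.8 → 216
  G: 96 + 127.2 = 223.2 → 223
  B: 61 + 0.8×(255−61) = 61 + 155.2 = 216.2 → 216
rgb(216, 223, 216) = #D8DFD8.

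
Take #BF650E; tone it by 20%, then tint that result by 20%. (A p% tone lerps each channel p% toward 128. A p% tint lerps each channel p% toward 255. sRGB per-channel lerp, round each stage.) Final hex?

#C18851

#BF650E is rgb(191, 101, 14).
Per channel, c → c + 0.2(128 − c):
  R: 191 + 0.2×(128−191) = 191 − 12.6 = 178.4 → 178
  G: 101 + 5.4 = 106.4 → 106
  B: 14 + 0.2×(128−14) = 14 + 22.8 = 36.8 → 37
After the tone: rgb(178, 106, 37) = #B26A25.
Lerp each channel 20% toward 255:
  R: 178 + 15.4 = 193.4 → 193
  G: 106 + 0.2×(255−106) = 106 + 29.8 = 135.8 → 136
  B: 37 + 43.6 = 80.6 → 81
rgb(193, 136, 81) = #C18851.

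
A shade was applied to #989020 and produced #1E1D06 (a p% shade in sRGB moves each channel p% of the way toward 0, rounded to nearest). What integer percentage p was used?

#989020 is rgb(152, 144, 32); #1E1D06 is rgb(30, 29, 6).
On the R channel (widest range): 30 ≈ 152 + (p/100)(0 − 152), so p ≈ 100×(30 − 152)/(0 − 152) = -12200/-152 = 80.26.
p = 80 reproduces all three channels after rounding.

80%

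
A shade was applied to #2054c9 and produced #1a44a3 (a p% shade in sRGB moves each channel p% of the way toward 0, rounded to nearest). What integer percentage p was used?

#2054c9 is rgb(32, 84, 201); #1a44a3 is rgb(26, 68, 163).
On the B channel (widest range): 163 ≈ 201 + (p/100)(0 − 201), so p ≈ 100×(163 − 201)/(0 − 201) = -3800/-201 = 18.91.
p = 19 reproduces all three channels after rounding.

19%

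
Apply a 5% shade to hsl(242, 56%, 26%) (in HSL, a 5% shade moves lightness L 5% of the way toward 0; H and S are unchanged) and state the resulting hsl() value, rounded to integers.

hsl(242, 56%, 25%)

L moves 5% from 26 toward 0: 26 − 1.3 = 24.7 → 25.
H and S are unchanged.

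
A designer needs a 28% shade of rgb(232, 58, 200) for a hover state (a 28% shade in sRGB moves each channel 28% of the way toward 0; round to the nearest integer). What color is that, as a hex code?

#A72A90

Lerp each channel 28% toward 0:
  R: 232 − 64.96 = 167.04 → 167
  G: 58 − 16.24 = 41.76 → 42
  B: 200 − 56 = 144 → 144
rgb(167, 42, 144) = #A72A90.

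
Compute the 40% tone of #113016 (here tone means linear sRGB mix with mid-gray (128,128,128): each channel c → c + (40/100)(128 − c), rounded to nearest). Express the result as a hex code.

#3d5040

#113016 is rgb(17, 48, 22).
A 40% tone moves each channel 40% toward 128:
  R: 17 + 44.4 = 61.4 → 61
  G: 48 + 0.4×(128−48) = 48 + 32 = 80 → 80
  B: 22 + 42.4 = 64.4 → 64
rgb(61, 80, 64) = #3d5040.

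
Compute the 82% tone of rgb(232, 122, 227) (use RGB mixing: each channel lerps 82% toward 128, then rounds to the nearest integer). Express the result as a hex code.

#937f92

An 82% tone moves each channel 82% toward 128:
  R: 232 + 0.82×(128−232) = 232 − 85.28 = 146.72 → 147
  G: 122 + 0.82×(128−122) = 122 + 4.92 = 126.92 → 127
  B: 227 − 81.18 = 145.82 → 146
rgb(147, 127, 146) = #937f92.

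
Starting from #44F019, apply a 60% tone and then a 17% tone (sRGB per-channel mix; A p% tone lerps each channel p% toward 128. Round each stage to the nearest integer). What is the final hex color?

#6CA55E

#44F019 is rgb(68, 240, 25).
A 60% tone moves each channel 60% toward 128:
  R: 68 + 36 = 104 → 104
  G: 240 − 67.2 = 172.8 → 173
  B: 25 + 0.6×(128−25) = 25 + 61.8 = 86.8 → 87
After the tone: rgb(104, 173, 87) = #68AD57.
A 17% tone moves each channel 17% toward 128:
  R: 104 + 4.08 = 108.08 → 108
  G: 173 + 0.17×(128−173) = 173 − 7.65 = 165.35 → 165
  B: 87 + 0.17×(128−87) = 87 + 6.97 = 93.97 → 94
rgb(108, 165, 94) = #6CA55E.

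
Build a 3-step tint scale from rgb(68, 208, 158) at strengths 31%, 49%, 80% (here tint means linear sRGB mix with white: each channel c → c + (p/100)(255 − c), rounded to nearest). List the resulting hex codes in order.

#7edfbc, #a0e7ce, #daf6ec

31%: (68 + 57.97 = 125.97→126, 208 + 14.57 = 222.57→223, 158 + 30.07 = 188.07→188) → #7edfbc
49%: (68 + 91.63 = 159.63→160, 208 + 23.03 = 231.03→231, 158 + 47.53 = 205.53→206) → #a0e7ce
80%: (68 + 149.6 = 217.6→218, 208 + 37.6 = 245.6→246, 158 + 77.6 = 235.6→236) → #daf6ec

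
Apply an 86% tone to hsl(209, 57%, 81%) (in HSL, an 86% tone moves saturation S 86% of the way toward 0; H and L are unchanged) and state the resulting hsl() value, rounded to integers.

S moves 86% from 57 toward 0: 57 − 49.02 = 7.98 → 8.
H and L are unchanged.

hsl(209, 8%, 81%)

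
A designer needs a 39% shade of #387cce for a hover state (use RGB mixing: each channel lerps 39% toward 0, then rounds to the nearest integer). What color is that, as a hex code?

#387cce is rgb(56, 124, 206).
Per channel, c → c + 0.39(0 − c):
  R: 56 − 21.84 = 34.16 → 34
  G: 124 − 48.36 = 75.64 → 76
  B: 206 + 0.39×(0−206) = 206 − 80.34 = 125.66 → 126
rgb(34, 76, 126) = #224c7e.

#224c7e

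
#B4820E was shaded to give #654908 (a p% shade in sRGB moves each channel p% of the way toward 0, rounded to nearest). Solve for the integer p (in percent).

#B4820E is rgb(180, 130, 14); #654908 is rgb(101, 73, 8).
On the R channel (widest range): 101 ≈ 180 + (p/100)(0 − 180), so p ≈ 100×(101 − 180)/(0 − 180) = -7900/-180 = 43.89.
p = 44 reproduces all three channels after rounding.

44%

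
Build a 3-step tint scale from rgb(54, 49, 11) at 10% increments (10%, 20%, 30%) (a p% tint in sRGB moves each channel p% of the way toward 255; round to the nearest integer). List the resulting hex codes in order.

#4A4623, #5E5A3C, #726F54

10%: (54 + 20.1 = 74.1→74, 49 + 20.6 = 69.6→70, 11 + 24.4 = 35.4→35) → #4A4623
20%: (54 + 40.2 = 94.2→94, 49 + 41.2 = 90.2→90, 11 + 48.8 = 59.8→60) → #5E5A3C
30%: (54 + 60.3 = 114.3→114, 49 + 61.8 = 110.8→111, 11 + 73.2 = 84.2→84) → #726F54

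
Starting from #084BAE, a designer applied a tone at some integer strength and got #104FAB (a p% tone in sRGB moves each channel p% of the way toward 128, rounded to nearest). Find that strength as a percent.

#084BAE is rgb(8, 75, 174); #104FAB is rgb(16, 79, 171).
On the R channel (widest range): 16 ≈ 8 + (p/100)(128 − 8), so p ≈ 100×(16 − 8)/(128 − 8) = 800/120 = 6.67.
p = 7 reproduces all three channels after rounding.

7%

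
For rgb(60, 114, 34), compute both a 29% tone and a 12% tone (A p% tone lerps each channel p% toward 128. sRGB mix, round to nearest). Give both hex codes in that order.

#50763D, #44742D

29% tone:
  R: 60 + 0.29×(128−60) = 60 + 19.72 = 79.72 → 80
  G: 114 + 0.29×(128−114) = 114 + 4.06 = 118.06 → 118
  B: 34 + 27.26 = 61.26 → 61
  → #50763D
12% tone:
  R: 60 + 8.16 = 68.16 → 68
  G: 114 + 0.12×(128−114) = 114 + 1.68 = 115.68 → 116
  B: 34 + 11.28 = 45.28 → 45
  → #44742D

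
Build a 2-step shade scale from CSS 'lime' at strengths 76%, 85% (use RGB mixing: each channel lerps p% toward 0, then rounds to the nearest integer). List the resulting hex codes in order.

CSS lime is rgb(0, 255, 0).
76%: (0→0, 255 − 193.8 = 61.2→61, 0→0) → #003d00
85%: (0→0, 255 − 216.75 = 38.25→38, 0→0) → #002600

#003d00, #002600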